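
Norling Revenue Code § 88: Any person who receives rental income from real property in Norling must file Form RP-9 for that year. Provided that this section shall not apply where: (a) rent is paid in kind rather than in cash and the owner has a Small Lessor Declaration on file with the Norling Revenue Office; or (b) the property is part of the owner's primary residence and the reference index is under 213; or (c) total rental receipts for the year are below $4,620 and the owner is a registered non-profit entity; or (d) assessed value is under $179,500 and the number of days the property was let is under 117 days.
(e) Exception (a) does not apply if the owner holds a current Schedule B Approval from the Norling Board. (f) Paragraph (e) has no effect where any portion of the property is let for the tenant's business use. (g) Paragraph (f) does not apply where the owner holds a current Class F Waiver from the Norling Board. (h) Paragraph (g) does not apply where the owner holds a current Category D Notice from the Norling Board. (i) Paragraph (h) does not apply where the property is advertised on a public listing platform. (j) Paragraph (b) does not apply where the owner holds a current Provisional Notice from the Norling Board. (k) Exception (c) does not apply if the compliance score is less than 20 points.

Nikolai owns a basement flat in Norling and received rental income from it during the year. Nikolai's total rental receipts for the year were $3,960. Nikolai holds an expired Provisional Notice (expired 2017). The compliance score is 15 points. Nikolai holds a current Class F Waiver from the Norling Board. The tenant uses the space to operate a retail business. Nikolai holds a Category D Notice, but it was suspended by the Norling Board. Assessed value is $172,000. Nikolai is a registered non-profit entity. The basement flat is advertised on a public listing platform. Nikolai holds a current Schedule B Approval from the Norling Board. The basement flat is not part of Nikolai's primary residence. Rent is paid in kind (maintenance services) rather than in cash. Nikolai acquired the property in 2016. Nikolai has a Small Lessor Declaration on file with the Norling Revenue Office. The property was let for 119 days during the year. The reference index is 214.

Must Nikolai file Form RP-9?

Yes — Nikolai must file Form RP-9.

All of (a)'s requirements are met (rent is paid in kind; a Small Lessor Declaration is on file). But: (e) operates — a current Schedule B Approval is held. (f) is engaged (the space is let for business use), but is itself disapplied by (g): (g) operates against (f): a current Class F Waiver is held. (h) is not engaged (the Category D Notice is not current), so (g) stands. Exception (a) does not apply.
Exception (b) does not apply: the basement flat is not part of the primary residence.
Exception (c) is satisfied on its face — total rental receipts for the year are $3,960, below the $4,620 limit; Nikolai is a registered non-profit. However, paragraph (k) must be considered: (k) is engaged — the compliance score is 15 points, less than the 20 points limit. (c) is therefore removed.
Exception (d) requires that the number of days the property was let is under 117 days; but the number of days the property was let is 119 days, not under 117 days, so (d) is unavailable.
None of the exceptions is available; § 88 applies in full.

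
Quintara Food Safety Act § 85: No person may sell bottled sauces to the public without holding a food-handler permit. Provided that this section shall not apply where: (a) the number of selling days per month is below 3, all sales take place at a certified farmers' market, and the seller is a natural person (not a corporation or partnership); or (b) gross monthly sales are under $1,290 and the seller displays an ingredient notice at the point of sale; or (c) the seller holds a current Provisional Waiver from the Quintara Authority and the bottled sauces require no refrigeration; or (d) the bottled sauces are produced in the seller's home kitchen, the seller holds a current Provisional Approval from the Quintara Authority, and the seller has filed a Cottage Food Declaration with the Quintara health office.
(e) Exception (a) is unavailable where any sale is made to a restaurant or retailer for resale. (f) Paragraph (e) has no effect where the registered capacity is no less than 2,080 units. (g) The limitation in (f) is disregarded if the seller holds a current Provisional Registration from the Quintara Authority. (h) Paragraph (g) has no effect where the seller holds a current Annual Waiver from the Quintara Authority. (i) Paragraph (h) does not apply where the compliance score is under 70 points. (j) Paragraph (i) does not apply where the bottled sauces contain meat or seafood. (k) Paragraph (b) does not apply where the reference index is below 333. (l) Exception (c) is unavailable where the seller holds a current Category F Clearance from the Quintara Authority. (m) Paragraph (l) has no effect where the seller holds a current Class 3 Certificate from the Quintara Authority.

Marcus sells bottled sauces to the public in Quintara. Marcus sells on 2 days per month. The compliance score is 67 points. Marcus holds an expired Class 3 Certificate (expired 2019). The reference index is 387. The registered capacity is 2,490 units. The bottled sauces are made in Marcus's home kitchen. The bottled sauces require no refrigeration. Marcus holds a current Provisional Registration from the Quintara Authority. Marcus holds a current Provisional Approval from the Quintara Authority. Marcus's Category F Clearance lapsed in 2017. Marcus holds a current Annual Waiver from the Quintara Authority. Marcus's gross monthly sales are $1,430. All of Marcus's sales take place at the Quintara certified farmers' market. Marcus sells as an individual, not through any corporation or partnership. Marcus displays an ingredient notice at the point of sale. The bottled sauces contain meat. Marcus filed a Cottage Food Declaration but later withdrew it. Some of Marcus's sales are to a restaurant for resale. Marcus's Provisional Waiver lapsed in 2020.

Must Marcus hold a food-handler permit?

No — exception (a) applies; Marcus is not required to hold a food-handler permit.

Exception (a) is satisfied on its face — the number of selling days per month is 2, below the 3 limit; all sales are at a certified farmers' market; the seller is a natural person. Considering the limiting provisions: (e) is triggered (some sales are to a restaurant for resale), but yields to (f): (f) operates — the registered capacity is 2,490 units, meeting the 2,080 units threshold. (g) would limit (f) — a current Provisional Registration is held — but (h) sets (g) aside: (h) operates against (g): a current Annual Waiver is held. (i) operates (the compliance score is 67 points, under the 70 points limit), but is overridden by (j): (j) operates against (i): the bottled sauces contain meat. (a) remains available.
Exception (b) fails — gross monthly sales are $1,430, not under $1,290.
Exception (c) requires that the seller holds a current Provisional Waiver from the Quintara Authority; but there is no Provisional Waiver in force, so (c) is unavailable.
Exception (d) requires that the seller has filed a Cottage Food Declaration with the Quintara health office; but the Cottage Food Declaration was withdrawn, so (d) is unavailable.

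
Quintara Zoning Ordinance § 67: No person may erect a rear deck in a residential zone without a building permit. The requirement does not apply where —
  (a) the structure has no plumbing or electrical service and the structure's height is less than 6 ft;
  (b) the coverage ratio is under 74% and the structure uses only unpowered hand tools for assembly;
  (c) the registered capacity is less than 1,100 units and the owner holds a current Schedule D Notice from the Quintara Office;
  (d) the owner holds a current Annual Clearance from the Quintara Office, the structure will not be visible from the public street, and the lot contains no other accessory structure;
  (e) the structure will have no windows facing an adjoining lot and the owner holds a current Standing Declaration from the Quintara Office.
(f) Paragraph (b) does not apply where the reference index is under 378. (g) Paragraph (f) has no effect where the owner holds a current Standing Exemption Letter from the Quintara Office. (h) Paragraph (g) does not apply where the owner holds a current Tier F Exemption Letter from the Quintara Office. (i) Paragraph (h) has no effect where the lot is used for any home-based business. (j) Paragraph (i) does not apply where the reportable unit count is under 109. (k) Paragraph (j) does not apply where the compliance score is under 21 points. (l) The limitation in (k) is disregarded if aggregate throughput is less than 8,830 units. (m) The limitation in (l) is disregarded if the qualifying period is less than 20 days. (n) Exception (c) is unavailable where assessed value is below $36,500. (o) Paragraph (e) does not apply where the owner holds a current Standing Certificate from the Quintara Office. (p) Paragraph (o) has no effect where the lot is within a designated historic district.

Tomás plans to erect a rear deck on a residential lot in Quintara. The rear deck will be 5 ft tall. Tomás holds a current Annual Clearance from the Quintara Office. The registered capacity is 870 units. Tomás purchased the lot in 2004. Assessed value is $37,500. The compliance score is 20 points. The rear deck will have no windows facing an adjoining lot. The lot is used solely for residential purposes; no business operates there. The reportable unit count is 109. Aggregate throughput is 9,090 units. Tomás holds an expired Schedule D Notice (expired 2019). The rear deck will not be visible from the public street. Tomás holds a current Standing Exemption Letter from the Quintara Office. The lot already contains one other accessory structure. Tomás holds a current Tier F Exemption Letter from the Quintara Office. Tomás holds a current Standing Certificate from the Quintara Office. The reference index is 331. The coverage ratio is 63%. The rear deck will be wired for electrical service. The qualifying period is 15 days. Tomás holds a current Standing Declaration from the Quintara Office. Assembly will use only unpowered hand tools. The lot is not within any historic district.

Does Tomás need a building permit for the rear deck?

Exception (a) requires that the structure has no plumbing or electrical service; but electrical service is planned, so (a) is unavailable.
All of (b)'s requirements are met (the coverage ratio is 63%, under the 74% limit; assembly uses only hand tools). Turning to paragraphs (f)–(m): (f) operates against (b): the reference index is 331, under the 378 limit. (g) applies (a current Standing Exemption Letter is held), but is displaced by (h): (h) applies — a current Tier F Exemption Letter is held. (i) is not triggered (the lot is solely residential), so (h) stands. Exception (b) does not apply.
Exception (c) requires that the owner holds a current Schedule D Notice from the Quintara Office; but no current Schedule D Notice is held, so (c) is unavailable.
Exception (d) requires that the lot contains no other accessory structure; but the lot already has another accessory structure, so (d) is unavailable.
Exception (e): no windows face an adjoining lot; a current Standing Declaration is held — every condition holds. But applying paragraphs (o)–(p): (o) operates against (e): a current Standing Certificate is held. (p) is inapplicable (the lot is not in a historic district), so (o) stands. (e) is therefore removed.
None of the exceptions is available; § 67 applies in full.

Yes — Tomás must obtain a building permit.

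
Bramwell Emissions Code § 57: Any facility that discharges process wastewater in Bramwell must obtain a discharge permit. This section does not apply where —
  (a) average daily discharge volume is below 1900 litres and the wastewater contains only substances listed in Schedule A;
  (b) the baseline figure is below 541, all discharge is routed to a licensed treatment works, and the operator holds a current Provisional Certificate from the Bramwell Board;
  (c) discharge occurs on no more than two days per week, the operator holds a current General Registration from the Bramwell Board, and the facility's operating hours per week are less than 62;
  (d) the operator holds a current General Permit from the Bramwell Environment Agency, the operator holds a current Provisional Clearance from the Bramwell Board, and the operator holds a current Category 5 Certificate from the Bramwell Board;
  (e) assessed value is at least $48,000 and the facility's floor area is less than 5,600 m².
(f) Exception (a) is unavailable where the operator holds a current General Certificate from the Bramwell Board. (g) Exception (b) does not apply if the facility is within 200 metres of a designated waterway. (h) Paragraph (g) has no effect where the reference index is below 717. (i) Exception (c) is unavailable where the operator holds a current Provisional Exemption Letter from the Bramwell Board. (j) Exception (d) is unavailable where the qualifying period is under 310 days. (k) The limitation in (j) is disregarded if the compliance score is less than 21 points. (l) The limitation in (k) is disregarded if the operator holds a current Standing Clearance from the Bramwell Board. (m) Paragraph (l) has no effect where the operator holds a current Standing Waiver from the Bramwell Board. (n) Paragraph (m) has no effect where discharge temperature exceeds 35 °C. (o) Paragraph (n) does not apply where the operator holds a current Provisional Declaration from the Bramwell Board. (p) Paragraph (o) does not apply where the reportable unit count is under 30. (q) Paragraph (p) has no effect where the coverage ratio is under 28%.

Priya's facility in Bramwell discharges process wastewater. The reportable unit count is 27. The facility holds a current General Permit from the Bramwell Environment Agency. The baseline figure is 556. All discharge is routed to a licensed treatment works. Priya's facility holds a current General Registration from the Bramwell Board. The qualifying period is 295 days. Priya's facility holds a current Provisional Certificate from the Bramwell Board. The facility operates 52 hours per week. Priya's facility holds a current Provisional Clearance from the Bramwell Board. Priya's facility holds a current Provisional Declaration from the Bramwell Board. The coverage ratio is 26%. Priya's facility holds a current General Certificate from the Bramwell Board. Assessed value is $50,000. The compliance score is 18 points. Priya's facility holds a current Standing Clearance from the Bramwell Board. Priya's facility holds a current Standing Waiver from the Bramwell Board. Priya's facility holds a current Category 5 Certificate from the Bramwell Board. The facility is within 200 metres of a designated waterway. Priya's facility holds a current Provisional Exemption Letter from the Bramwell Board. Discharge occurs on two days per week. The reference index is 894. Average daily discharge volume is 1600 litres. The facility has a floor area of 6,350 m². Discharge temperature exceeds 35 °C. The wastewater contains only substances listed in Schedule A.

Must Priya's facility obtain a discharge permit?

Exception (a) is satisfied on its face — average daily discharge volume is 1600 litres, below the 1900 litres limit; the wastewater is Schedule-A-only. However, paragraph (f) must be considered: (f) applies — a current General Certificate is held. So (a) is unavailable.
Exception (b) requires that the baseline figure is below 541; but the baseline figure is 556, not below 541, so (b) is unavailable.
Exception (c): discharge occurs on no more than two days per week; a current General Registration is held; the facility's operating hours per week are 52, less than the 62 limit — every condition holds. But: (i) operates — a current Provisional Exemption Letter is held. (c) is therefore removed.
Exception (d): a current General Permit is held; a current Provisional Clearance is held; a current Category 5 Certificate is held — every condition holds. As to paragraphs (j)–(q): (j) operates (the qualifying period is 295 days, under the 310 days limit), but is overridden by (k): (k) operates against (j): the compliance score is 18 points, less than the 21 points limit. (l) would limit (k) — a current Standing Clearance is held — but (m) sets (l) aside: (m) operates — a current Standing Waiver is held. (n) operates (discharge temperature exceeds 35 °C), but is displaced by (o): (o) operates against (n): a current Provisional Declaration is held. (p) operates (the reportable unit count is 27, under the 30 limit), but is displaced by (q): (q) is triggered — the coverage ratio is 26%, under the 28% limit. (d) remains available.
Exception (e) requires that the facility's floor area is less than 5,600 m²; but the facility's floor area is 6,350 m², not less than 5,600 m², so (e) is unavailable.

No — exception (d) applies; Priya's facility is not required to obtain a discharge permit.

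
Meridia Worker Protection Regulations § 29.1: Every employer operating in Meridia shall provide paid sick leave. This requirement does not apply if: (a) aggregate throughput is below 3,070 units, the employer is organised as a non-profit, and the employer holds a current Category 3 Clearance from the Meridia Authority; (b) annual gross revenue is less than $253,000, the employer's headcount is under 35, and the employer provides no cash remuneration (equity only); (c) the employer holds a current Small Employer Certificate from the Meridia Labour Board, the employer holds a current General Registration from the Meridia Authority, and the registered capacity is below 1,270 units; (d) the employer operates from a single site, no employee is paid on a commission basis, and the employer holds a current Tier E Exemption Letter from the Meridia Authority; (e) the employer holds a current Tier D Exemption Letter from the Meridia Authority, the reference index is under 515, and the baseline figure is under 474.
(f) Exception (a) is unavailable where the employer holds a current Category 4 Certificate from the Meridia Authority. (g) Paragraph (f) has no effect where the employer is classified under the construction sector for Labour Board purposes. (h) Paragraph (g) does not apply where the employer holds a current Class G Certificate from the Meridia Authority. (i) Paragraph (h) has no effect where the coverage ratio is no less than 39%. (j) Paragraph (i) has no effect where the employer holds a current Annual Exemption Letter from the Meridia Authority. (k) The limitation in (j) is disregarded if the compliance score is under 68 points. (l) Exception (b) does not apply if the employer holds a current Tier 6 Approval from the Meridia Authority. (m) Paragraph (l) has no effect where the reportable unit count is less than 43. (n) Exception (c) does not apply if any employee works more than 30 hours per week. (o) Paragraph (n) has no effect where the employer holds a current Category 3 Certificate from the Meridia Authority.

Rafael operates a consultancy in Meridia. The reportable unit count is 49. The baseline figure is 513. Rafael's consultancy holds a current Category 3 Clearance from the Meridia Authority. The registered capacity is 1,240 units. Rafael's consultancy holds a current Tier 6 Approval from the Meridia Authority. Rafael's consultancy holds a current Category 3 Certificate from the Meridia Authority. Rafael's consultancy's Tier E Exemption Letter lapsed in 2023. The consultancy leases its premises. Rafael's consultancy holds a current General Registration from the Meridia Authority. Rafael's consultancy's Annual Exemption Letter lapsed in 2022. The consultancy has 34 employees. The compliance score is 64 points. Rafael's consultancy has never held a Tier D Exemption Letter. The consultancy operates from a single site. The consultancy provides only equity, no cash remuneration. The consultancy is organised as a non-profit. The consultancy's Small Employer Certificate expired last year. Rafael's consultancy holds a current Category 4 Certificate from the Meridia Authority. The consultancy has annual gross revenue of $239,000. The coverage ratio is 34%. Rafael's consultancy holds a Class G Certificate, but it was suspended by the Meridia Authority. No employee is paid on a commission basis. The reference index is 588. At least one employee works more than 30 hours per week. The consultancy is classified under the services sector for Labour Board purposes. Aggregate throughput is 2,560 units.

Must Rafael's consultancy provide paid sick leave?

Exception (a) is satisfied on its face — aggregate throughput is 2,560 units, below the 3,070 units limit; the employer is a non-profit; a current Category 3 Clearance is held. Turning to paragraphs (f)–(k): (f) is triggered — a current Category 4 Certificate is held. (g), which would lift (f), does not operate here — the consultancy is classified under the services sector. (a) is therefore removed.
Exception (b): annual gross revenue is $239,000, less than the $253,000 limit; the employer's headcount is 34, under the 35 limit; remuneration is equity-only — every condition holds. But applying paragraphs (l)–(m): (l) operates against (b): a current Tier 6 Approval is held. (m) is not triggered (the reportable unit count is 49, not less than 43), so (l) stands. Exception (b) does not apply.
Exception (c) requires that the employer holds a current Small Employer Certificate from the Meridia Labour Board; but the Small Employer Certificate has expired, so (c) is unavailable.
Exception (d) does not apply: no current Tier E Exemption Letter is held.
Exception (e) requires that the employer holds a current Tier D Exemption Letter from the Meridia Authority; but the Tier D Exemption Letter is not current, so (e) is unavailable.
No exception applies. The general rule governs.

Yes — Rafael's consultancy must provide paid sick leave.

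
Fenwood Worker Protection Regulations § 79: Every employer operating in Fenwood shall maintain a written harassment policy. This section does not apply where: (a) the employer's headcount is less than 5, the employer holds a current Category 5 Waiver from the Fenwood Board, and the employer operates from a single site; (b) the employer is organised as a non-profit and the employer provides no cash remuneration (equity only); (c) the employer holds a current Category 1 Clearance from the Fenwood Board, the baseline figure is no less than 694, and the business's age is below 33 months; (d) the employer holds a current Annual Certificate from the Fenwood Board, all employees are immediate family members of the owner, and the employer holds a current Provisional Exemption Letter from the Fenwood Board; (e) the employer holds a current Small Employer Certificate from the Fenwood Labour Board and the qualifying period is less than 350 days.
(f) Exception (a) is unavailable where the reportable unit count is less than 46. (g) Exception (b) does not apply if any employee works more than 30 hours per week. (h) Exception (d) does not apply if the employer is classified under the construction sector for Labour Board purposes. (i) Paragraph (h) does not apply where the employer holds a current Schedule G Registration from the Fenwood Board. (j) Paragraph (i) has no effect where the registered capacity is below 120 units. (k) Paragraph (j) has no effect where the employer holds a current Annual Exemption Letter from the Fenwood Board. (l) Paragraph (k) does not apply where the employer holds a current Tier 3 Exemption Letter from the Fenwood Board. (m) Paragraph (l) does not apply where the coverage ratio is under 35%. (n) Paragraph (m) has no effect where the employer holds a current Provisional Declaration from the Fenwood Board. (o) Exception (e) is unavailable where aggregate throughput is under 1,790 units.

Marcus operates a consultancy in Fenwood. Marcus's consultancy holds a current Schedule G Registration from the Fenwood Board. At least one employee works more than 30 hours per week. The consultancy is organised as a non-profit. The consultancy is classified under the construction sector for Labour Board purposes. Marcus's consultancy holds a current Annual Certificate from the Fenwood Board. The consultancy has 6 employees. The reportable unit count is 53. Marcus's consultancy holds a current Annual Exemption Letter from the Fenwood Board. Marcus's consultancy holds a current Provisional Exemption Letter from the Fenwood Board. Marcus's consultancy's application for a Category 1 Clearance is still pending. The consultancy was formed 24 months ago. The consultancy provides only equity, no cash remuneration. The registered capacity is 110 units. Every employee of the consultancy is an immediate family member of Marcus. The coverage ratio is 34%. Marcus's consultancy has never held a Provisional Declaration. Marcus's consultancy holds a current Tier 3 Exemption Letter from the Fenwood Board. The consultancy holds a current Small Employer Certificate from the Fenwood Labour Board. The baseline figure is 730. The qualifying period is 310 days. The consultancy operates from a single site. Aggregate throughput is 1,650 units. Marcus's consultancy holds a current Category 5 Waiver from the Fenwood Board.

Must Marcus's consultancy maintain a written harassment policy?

No — exception (d) applies; Marcus's consultancy is not required to maintain a written harassment policy.

Exception (a) fails — the employer's headcount is 6, not less than 5.
Exception (b): the employer is a non-profit; remuneration is equity-only — every condition holds. However, paragraph (g) must be considered: (g) is triggered — at least one employee exceeds 30 hours/week. (b) is therefore removed.
Exception (c) fails — the Category 1 Clearance is not current.
Exception (d)'s conditions are all satisfied: a current Annual Certificate is held; every employee is an immediate family member; a current Provisional Exemption Letter is held. Applying paragraphs (h)–(n): (h) operates (the consultancy is classified under the construction sector), but yields to (i): (i) applies — a current Schedule G Registration is held. (j) is triggered (the registered capacity is 110 units, below the 120 units limit), but is displaced by (k): (k) operates against (j): a current Annual Exemption Letter is held. (l) operates (a current Tier 3 Exemption Letter is held), but is displaced by (m): (m) applies — the coverage ratio is 34%, under the 35% limit. (n), which would lift (m), is not triggered — there is no Provisional Declaration in force. Exception (d) stands.
Exception (e)'s conditions are all satisfied: a current Small Employer Certificate is held; the qualifying period is 310 days, less than the 350 days limit. But applying paragraph (o): (o) is engaged — aggregate throughput is 1,650 units, under the 1,790 units limit. (e) is therefore removed.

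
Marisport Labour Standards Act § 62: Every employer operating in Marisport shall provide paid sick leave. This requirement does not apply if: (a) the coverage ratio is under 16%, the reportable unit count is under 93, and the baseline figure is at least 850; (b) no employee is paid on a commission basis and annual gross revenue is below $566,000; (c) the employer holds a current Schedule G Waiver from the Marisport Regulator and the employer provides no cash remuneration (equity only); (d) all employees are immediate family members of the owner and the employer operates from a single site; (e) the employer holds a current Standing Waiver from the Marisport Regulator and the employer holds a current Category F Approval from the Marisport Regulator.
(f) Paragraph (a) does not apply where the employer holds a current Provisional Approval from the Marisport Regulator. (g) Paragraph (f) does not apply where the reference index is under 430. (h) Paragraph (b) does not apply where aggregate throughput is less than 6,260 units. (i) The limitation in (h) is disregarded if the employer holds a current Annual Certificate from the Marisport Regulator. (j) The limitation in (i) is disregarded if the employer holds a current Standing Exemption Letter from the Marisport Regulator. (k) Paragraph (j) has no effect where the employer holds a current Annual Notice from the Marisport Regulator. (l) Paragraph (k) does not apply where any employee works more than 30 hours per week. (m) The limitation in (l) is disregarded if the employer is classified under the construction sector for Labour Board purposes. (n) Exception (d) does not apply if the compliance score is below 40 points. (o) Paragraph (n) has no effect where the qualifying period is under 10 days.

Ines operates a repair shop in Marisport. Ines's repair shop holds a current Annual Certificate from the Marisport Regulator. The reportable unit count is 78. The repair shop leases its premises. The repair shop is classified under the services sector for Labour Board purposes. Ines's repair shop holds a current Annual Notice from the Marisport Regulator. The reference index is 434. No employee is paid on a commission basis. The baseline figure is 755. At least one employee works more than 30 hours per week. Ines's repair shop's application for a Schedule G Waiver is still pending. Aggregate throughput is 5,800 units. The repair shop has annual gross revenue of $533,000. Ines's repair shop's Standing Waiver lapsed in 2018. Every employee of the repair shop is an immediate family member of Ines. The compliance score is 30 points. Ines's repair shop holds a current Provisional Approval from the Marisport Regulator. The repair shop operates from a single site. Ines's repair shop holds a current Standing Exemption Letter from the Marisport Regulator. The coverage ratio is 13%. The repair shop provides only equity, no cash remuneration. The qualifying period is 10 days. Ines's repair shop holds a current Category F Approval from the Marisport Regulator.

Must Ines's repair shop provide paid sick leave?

Exception (a) requires that the baseline figure is at least 850; but the baseline figure is 755, short of 850, so (a) is unavailable.
Exception (b)'s conditions are all satisfied: no employee is paid on commission; annual gross revenue is $533,000, below the $566,000 limit. But: (h) operates against (b): aggregate throughput is 5,800 units, less than the 6,260 units limit. (i) operates (a current Annual Certificate is held), but yields to (j): (j) operates against (i): a current Standing Exemption Letter is held. (k) operates (a current Annual Notice is held), but is itself disapplied by (l): (l) operates against (k): at least one employee exceeds 30 hours/week. (m), which would lift (l), is inapplicable — the repair shop is classified under the services sector. (b) is therefore removed.
Exception (c) fails — the Schedule G Waiver is not current.
Exception (d): every employee is an immediate family member; the employer operates from a single site — every condition holds. But: (n) operates — the compliance score is 30 points, below the 40 points limit. (o) is inapplicable (the qualifying period is 10 days, not under 10 days), so (n) stands. Exception (d) does not apply.
Exception (e) requires that the employer holds a current Standing Waiver from the Marisport Regulator; but the Standing Waiver is not current, so (e) is unavailable.
None of the exceptions is available; § 62 applies in full.

Yes — Ines's repair shop must provide paid sick leave.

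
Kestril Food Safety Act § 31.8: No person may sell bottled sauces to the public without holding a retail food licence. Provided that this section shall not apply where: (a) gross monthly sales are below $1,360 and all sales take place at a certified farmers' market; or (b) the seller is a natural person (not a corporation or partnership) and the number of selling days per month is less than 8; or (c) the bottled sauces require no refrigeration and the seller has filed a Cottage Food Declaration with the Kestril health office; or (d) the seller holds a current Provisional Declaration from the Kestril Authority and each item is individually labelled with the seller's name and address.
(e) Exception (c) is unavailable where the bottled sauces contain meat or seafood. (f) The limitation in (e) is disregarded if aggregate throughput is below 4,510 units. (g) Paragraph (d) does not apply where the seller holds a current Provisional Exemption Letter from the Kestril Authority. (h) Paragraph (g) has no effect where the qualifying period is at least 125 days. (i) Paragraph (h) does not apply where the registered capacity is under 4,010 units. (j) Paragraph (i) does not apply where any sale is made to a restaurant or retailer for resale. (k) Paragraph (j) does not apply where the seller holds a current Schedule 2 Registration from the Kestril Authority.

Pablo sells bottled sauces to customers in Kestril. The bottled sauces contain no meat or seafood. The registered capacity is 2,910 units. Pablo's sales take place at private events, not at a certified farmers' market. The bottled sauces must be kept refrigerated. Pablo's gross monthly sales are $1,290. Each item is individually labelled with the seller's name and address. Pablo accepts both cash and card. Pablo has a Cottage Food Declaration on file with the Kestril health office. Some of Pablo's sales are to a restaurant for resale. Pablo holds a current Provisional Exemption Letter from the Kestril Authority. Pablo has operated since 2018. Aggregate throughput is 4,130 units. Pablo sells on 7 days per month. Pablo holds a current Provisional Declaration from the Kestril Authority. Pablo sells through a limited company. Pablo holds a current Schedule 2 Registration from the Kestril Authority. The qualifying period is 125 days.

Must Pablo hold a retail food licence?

Yes — Pablo must hold a retail food licence.

Exception (a) requires that all sales take place at a certified farmers' market; but sales are at private events, not a certified farmers' market, so (a) is unavailable.
Exception (b) does not apply: the seller operates through a limited company.
Exception (c) does not apply: the bottled sauces require refrigeration.
Exception (d): a current Provisional Declaration is held; items are individually labelled — every condition holds. But applying paragraphs (g)–(k): (g) operates against (d): a current Provisional Exemption Letter is held. (h) would limit (g) — the qualifying period is 125 days, meeting the 125 days threshold — but (i) sets (h) aside: (i) applies — the registered capacity is 2,910 units, under the 4,010 units limit. (j) is triggered (some sales are to a restaurant for resale), but yields to (k): (k) operates against (j): a current Schedule 2 Registration is held. Exception (d) does not apply.
No exception is made out. Pablo falls within the general rule.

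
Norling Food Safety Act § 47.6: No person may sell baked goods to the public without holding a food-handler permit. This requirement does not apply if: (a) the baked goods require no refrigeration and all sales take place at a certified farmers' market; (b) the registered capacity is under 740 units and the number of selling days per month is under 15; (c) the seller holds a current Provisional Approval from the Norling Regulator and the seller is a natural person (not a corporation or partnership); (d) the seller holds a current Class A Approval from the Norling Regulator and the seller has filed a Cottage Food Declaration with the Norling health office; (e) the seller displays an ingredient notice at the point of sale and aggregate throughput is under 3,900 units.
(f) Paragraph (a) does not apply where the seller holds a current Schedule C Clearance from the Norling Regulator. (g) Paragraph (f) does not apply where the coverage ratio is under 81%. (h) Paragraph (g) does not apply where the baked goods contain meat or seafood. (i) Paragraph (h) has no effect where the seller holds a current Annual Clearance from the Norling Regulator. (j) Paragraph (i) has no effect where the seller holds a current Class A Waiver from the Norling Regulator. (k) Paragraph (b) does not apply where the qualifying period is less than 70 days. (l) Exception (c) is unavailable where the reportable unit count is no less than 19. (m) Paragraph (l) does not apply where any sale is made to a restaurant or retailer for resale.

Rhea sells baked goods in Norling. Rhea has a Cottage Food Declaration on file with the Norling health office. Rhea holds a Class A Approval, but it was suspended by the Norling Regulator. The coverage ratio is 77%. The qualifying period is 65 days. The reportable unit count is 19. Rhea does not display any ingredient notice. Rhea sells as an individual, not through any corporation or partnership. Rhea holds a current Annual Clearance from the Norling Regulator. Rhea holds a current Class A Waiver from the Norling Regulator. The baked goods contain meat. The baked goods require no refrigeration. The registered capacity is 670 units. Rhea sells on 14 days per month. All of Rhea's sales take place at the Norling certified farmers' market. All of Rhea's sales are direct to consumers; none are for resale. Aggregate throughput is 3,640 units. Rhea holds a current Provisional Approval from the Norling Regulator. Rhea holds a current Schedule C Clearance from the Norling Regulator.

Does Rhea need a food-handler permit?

Yes — Rhea must hold a food-handler permit.

All of (a)'s requirements are met (the baked goods are shelf-stable; all sales are at a certified farmers' market). Turning to paragraphs (f)–(j): (f) operates against (a): a current Schedule C Clearance is held. (g) would limit (f) — the coverage ratio is 77%, under the 81% limit — but (h) sets (g) aside: (h) is triggered — the baked goods contain meat. (i) would limit (h) — a current Annual Clearance is held — but (j) sets (i) aside: (j) operates — a current Class A Waiver is held. Exception (a) does not apply.
Exception (b)'s conditions are all satisfied: the registered capacity is 670 units, under the 740 units limit; the number of selling days per month is 14, under the 15 limit. However, paragraph (k) must be considered: (k) is triggered — the qualifying period is 65 days, less than the 70 days limit. (b) is therefore removed.
All of (c)'s requirements are met (a current Provisional Approval is held; the seller is a natural person). However, paragraphs (l)–(m) must be considered: (l) is triggered — the reportable unit count is 19, meeting the 19 threshold. (m), which would lift (l), is not triggered — no sales are for resale. Exception (c) does not apply.
Exception (d) does not apply: no current Class A Approval is held.
Exception (e) does not apply: no ingredient notice is displayed.
No exception is made out. Rhea falls within the general rule.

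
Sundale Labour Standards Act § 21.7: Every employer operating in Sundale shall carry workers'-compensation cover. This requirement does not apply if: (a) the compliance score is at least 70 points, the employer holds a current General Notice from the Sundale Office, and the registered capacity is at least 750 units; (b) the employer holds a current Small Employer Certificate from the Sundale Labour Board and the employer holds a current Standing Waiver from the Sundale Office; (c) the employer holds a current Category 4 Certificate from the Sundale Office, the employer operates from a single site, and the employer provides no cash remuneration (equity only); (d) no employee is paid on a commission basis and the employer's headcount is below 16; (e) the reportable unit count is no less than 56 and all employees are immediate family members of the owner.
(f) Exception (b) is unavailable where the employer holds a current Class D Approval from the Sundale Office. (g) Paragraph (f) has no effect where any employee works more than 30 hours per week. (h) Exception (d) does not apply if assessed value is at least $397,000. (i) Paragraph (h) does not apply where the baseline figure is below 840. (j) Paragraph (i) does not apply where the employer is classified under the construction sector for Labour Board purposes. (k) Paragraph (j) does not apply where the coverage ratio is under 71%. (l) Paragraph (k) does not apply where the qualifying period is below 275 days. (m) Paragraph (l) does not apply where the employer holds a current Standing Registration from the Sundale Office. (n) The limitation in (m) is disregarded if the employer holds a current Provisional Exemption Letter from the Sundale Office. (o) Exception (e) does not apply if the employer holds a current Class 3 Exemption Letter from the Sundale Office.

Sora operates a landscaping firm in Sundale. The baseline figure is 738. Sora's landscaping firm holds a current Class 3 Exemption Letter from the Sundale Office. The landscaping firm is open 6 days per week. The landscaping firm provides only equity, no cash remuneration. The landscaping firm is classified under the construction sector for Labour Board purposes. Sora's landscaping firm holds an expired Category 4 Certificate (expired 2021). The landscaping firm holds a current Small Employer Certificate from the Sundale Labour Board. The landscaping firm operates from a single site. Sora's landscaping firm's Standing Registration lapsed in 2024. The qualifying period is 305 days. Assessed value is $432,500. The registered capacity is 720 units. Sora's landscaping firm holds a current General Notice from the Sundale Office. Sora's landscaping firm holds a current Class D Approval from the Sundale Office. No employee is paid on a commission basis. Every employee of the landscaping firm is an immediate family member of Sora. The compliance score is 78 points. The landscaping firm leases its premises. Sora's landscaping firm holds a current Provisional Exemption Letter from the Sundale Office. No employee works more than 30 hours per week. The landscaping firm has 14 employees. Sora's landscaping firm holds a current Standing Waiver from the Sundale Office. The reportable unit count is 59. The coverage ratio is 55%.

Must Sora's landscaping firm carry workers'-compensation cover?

Exception (a) does not apply: the registered capacity is 720 units, short of 750 units.
All of (b)'s requirements are met (a current Small Employer Certificate is held; a current Standing Waiver is held). However, paragraphs (f)–(g) must be considered: (f) operates — a current Class D Approval is held. (g) is inapplicable (no employee exceeds 30 hours/week), so (f) stands. So (b) is unavailable.
Exception (c) fails — no current Category 4 Certificate is held.
Exception (d): no employee is paid on commission; the employer's headcount is 14, below the 16 limit — every condition holds. Under paragraphs (h)–(n): (h) operates (assessed value is $432,500, meeting the $397,000 threshold), but is displaced by (i): (i) operates against (h): the baseline figure is 738, below the 840 limit. (j) would limit (i) — the landscaping firm is classified under the construction sector — but (k) sets (j) aside: (k) operates against (j): the coverage ratio is 55%, under the 71% limit. (l) is not engaged (the qualifying period is 305 days, not below 275 days), so (k) stands. Exception (d) stands.
Exception (e) is satisfied on its face — the reportable unit count is 59, meeting the 56 threshold; every employee is an immediate family member. But applying paragraph (o): (o) applies — a current Class 3 Exemption Letter is held. So (e) is unavailable.

No — exception (d) applies; Sora's landscaping firm is not required to carry workers'-compensation cover.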